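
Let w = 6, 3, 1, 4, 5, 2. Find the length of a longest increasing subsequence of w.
3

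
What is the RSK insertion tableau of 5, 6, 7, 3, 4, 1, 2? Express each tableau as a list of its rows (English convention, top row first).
P = [[1, 2, 7], [3, 4], [5, 6]]

Insert 5: appended to row 1. P = [[5]].
Insert 6: appended to row 1. P = [[5, 6]].
Insert 7: appended to row 1. P = [[5, 6, 7]].
Insert 3: 3 bumps 5 from row 1; 5 starts row 2. P = [[3, 6, 7], [5]].
Insert 4: 4 bumps 6 from row 1; 6 appends to row 2. P = [[3, 4, 7], [5, 6]].
Insert 1: 1 bumps 3 from row 1; 3 bumps 5 from row 2; 5 starts row 3. P = [[1, 4, 7], [3, 6], [5]].
Insert 2: 2 bumps 4 from row 1; 4 bumps 6 from row 2; 6 appends to row 3. P = [[1, 2, 7], [3, 4], [5, 6]].

So P = [[1, 2, 7], [3, 4], [5, 6]].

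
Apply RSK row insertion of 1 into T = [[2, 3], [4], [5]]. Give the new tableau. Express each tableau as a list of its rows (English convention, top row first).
[[1, 3], [2], [4], [5]]

In row 1, 1 replaces 2 (the leftmost entry greater than 1); 2 is bumped to row 2. In row 2, 2 replaces 4 (the leftmost entry greater than 2); 4 is bumped to row 3. In row 3, 4 replaces 5 (the leftmost entry greater than 4); 5 is bumped to row 4. 5 starts a new row 4. The new tableau is [[1, 3], [2], [4], [5]].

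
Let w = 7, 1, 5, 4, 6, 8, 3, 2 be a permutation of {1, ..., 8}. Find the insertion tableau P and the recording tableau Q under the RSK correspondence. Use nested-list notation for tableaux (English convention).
P = [[1, 2, 6, 8], [3], [4], [5], [7]], Q = [[1, 3, 5, 6], [2], [4], [7], [8]]

Insert each entry of the permutation into P by Schensted row insertion, recording in Q the position of each new cell.

After inserting 7: P = [[7]].
After inserting 1: P = [[1], [7]].
After inserting 5: P = [[1, 5], [7]].
After inserting 4: P = [[1, 4], [5], [7]].
After inserting 6: P = [[1, 4, 6], [5], [7]].
After inserting 8: P = [[1, 4, 6, 8], [5], [7]].
After inserting 3: P = [[1, 3, 6, 8], [4], [5], [7]].
After inserting 2: P = [[1, 2, 6, 8], [3], [4], [5], [7]].

So P = [[1, 2, 6, 8], [3], [4], [5], [7]], Q = [[1, 3, 5, 6], [2], [4], [7], [8]].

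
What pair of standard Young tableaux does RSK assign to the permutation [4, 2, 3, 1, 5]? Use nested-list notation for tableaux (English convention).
P = [[1, 3, 5], [2], [4]], Q = [[1, 3, 5], [2], [4]]

Insert each entry of the permutation into P by Schensted row insertion, recording in Q the position of each new cell.

After inserting 4: P = [[4]].
After inserting 2: P = [[2], [4]].
After inserting 3: P = [[2, 3], [4]].
After inserting 1: P = [[1, 3], [2], [4]].
After inserting 5: P = [[1, 3, 5], [2], [4]].

So P = [[1, 3, 5], [2], [4]], Q = [[1, 3, 5], [2], [4]].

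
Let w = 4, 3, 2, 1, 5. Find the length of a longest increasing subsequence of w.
2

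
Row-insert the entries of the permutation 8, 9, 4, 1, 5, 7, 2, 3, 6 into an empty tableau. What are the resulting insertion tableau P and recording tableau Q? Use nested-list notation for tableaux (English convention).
Insert each entry of the permutation into P by Schensted row insertion, recording in Q the position of each new cell.

Insert 8: appended to row 1. P = [[8]], Q = [[1]].
Insert 9: appended to row 1. P = [[8, 9]], Q = [[1, 2]].
Insert 4: 4 bumps 8 from row 1; 8 starts row 2. P = [[4, 9], [8]], Q = [[1, 2], [3]].
Insert 1: 1 bumps 4 from row 1; 4 bumps 8 from row 2; 8 starts row 3. P = [[1, 9], [4], [8]], Q = [[1, 2], [3], [4]].
Insert 5: 5 bumps 9 from row 1; 9 appends to row 2. P = [[1, 5], [4, 9], [8]], Q = [[1, 2], [3, 5], [4]].
Insert 7: appended to row 1. P = [[1, 5, 7], [4, 9], [8]], Q = [[1, 2, 6], [3, 5], [4]].
Insert 2: 2 bumps 5 from row 1; 5 bumps 9 from row 2; 9 appends to row 3. P = [[1, 2, 7], [4, 5], [8, 9]], Q = [[1, 2, 6], [3, 5], [4, 7]].
Insert 3: 3 bumps 7 from row 1; 7 appends to row 2. P = [[1, 2, 3], [4, 5, 7], [8, 9]], Q = [[1, 2, 6], [3, 5, 8], [4, 7]].
Insert 6: appended to row 1. P = [[1, 2, 3, 6], [4, 5, 7], [8, 9]], Q = [[1, 2, 6, 9], [3, 5, 8], [4, 7]].

So P = [[1, 2, 3, 6], [4, 5, 7], [8, 9]], Q = [[1, 2, 6, 9], [3, 5, 8], [4, 7]].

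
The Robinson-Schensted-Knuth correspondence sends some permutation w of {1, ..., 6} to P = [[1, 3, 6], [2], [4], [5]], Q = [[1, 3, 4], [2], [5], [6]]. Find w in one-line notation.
Reverse the RSK construction: for i from n down to 1, find the cell of Q containing i, remove the entry at that cell from P, and reverse-bump it up through P; the value ejected from row 1 is w(i).

Step i=6: Q has 6 at row 4, column 1; remove 5 from row 4 of P and reverse-bump: 5 enters row 3 and ejects 4; 4 enters row 2 and ejects 2; 2 enters row 1 and ejects 1. So w(6) = 1. P is now [[2, 3, 6], [4], [5]].
Step i=5: Q has 5 at row 3, column 1; remove 5 from row 3 of P and reverse-bump: 5 enters row 2 and ejects 4; 4 enters row 1 and ejects 3. So w(5) = 3. P is now [[2, 4, 6], [5]].
Step i=4: Q has 4 at row 1, column 3; remove that cell from P, ejecting 6. So w(4) = 6. P is now [[2, 4], [5]].
Step i=3: Q has 3 at row 1, column 2; remove that cell from P, ejecting 4. So w(3) = 4. P is now [[2], [5]].
Step i=2: Q has 2 at row 2, column 1; remove 5 from row 2 of P and reverse-bump: 5 enters row 1 and ejects 2. So w(2) = 2. P is now [[5]].
Step i=1: Q has 1 at row 1, column 1; remove that cell from P, ejecting 5. So w(1) = 5. P is now [].

So w = 5 2 4 6 3 1.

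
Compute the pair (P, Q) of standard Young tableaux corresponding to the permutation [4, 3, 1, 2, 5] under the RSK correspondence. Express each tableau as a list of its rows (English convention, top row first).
Insert each entry of the permutation into P by Schensted row insertion, recording in Q the position of each new cell.

After inserting 4: P = [[4]].
After inserting 3: P = [[3], [4]].
After inserting 1: P = [[1], [3], [4]].
After inserting 2: P = [[1, 2], [3], [4]].
After inserting 5: P = [[1, 2, 5], [3], [4]].

So P = [[1, 2, 5], [3], [4]], Q = [[1, 4, 5], [2], [3]].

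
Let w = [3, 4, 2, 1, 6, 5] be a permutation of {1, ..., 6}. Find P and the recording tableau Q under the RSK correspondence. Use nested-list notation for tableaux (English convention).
P = [[1, 4, 5], [2, 6], [3]], Q = [[1, 2, 5], [3, 6], [4]]

Insert each entry of the permutation into P by Schensted row insertion, recording in Q the position of each new cell.

Insert 3: appended to row 1. P = [[3]].
Insert 4: appended to row 1. P = [[3, 4]].
Insert 2: 2 bumps 3 from row 1; 3 starts row 2. P = [[2, 4], [3]].
Insert 1: 1 bumps 2 from row 1; 2 bumps 3 from row 2; 3 starts row 3. P = [[1, 4], [2], [3]].
Insert 6: appended to row 1. P = [[1, 4, 6], [2], [3]].
Insert 5: 5 bumps 6 from row 1; 6 appends to row 2. P = [[1, 4, 5], [2, 6], [3]].

So P = [[1, 4, 5], [2, 6], [3]], Q = [[1, 2, 5], [3, 6], [4]].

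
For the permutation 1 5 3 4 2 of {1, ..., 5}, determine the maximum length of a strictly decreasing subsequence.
3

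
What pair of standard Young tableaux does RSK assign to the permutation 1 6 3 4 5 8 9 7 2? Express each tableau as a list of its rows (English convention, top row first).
Insert each entry of the permutation into P by Schensted row insertion, recording in Q the position of each new cell.

Insert 1: appended to row 1. P = [[1]].
Insert 6: appended to row 1. P = [[1, 6]].
Insert 3: 3 bumps 6 from row 1; 6 starts row 2. P = [[1, 3], [6]].
Insert 4: appended to row 1. P = [[1, 3, 4], [6]].
Insert 5: appended to row 1. P = [[1, 3, 4, 5], [6]].
Insert 8: appended to row 1. P = [[1, 3, 4, 5, 8], [6]].
Insert 9: appended to row 1. P = [[1, 3, 4, 5, 8, 9], [6]].
Insert 7: 7 bumps 8 from row 1; 8 appends to row 2. P = [[1, 3, 4, 5, 7, 9], [6, 8]].
Insert 2: 2 bumps 3 from row 1; 3 bumps 6 from row 2; 6 starts row 3. P = [[1, 2, 4, 5, 7, 9], [3, 8], [6]].

So P = [[1, 2, 4, 5, 7, 9], [3, 8], [6]], Q = [[1, 2, 4, 5, 6, 7], [3, 8], [9]].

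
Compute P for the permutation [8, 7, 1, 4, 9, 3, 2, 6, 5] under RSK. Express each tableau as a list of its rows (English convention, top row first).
Insert 8: appended to row 1. P = [[8]].
Insert 7: 7 bumps 8 from row 1; 8 starts row 2. P = [[7], [8]].
Insert 1: 1 bumps 7 from row 1; 7 bumps 8 from row 2; 8 starts row 3. P = [[1], [7], [8]].
Insert 4: appended to row 1. P = [[1, 4], [7], [8]].
Insert 9: appended to row 1. P = [[1, 4, 9], [7], [8]].
Insert 3: 3 bumps 4 from row 1; 4 bumps 7 from row 2; 7 bumps 8 from row 3; 8 starts row 4. P = [[1, 3, 9], [4], [7], [8]].
Insert 2: 2 bumps 3 from row 1; 3 bumps 4 from row 2; 4 bumps 7 from row 3; 7 bumps 8 from row 4; 8 starts row 5. P = [[1, 2, 9], [3], [4], [7], [8]].
Insert 6: 6 bumps 9 from row 1; 9 appends to row 2. P = [[1, 2, 6], [3, 9], [4], [7], [8]].
Insert 5: 5 bumps 6 from row 1; 6 bumps 9 from row 2; 9 appends to row 3. P = [[1, 2, 5], [3, 6], [4, 9], [7], [8]].

So P = [[1, 2, 5], [3, 6], [4, 9], [7], [8]].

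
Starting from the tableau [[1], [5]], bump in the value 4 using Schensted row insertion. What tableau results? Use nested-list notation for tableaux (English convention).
4 is larger than every entry of row 1, so it is appended to row 1. The new tableau is [[1, 4], [5]].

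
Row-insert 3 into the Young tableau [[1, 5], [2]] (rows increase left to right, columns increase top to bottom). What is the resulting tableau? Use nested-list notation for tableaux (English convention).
[[1, 3], [2, 5]]

In row 1, 3 replaces 5 (the leftmost entry greater than 3); 5 is bumped to row 2. 5 is appended to row 2. The new tableau is [[1, 3], [2, 5]].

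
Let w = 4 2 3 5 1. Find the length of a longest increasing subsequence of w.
3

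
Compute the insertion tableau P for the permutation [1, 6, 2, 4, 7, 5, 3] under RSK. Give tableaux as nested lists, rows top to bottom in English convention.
P = [[1, 2, 3, 5], [4, 7], [6]]

After inserting 1: P = [[1]].
After inserting 6: P = [[1, 6]].
After inserting 2: P = [[1, 2], [6]].
After inserting 4: P = [[1, 2, 4], [6]].
After inserting 7: P = [[1, 2, 4, 7], [6]].
After inserting 5: P = [[1, 2, 4, 5], [6, 7]].
After inserting 3: P = [[1, 2, 3, 5], [4, 7], [6]].

So P = [[1, 2, 3, 5], [4, 7], [6]].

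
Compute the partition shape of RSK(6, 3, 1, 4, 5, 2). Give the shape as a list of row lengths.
RSK row insertion gives P = [[1, 2, 5], [3, 4], [6]], which has shape [3, 2, 1].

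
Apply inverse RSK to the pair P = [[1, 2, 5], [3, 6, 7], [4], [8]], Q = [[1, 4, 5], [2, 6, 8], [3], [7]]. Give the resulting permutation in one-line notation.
8 4 1 6 7 3 2 5

Reverse the RSK construction: for i from n down to 1, find the cell of Q containing i, remove the entry at that cell from P, and reverse-bump it up through P; the value ejected from row 1 is w(i).

Step i=8: Q has 8 at row 2, column 3; remove 7 from row 2 of P and reverse-bump: 7 enters row 1 and ejects 5. So w(8) = 5. P is now [[1, 2, 7], [3, 6], [4], [8]].
Step i=7: Q has 7 at row 4, column 1; remove 8 from row 4 of P and reverse-bump: 8 enters row 3 and ejects 4; 4 enters row 2 and ejects 3; 3 enters row 1 and ejects 2. So w(7) = 2. P is now [[1, 3, 7], [4, 6], [8]].
Step i=6: Q has 6 at row 2, column 2; remove 6 from row 2 of P and reverse-bump: 6 enters row 1 and ejects 3. So w(6) = 3. P is now [[1, 6, 7], [4], [8]].
Step i=5: Q has 5 at row 1, column 3; remove that cell from P, ejecting 7. So w(5) = 7. P is now [[1, 6], [4], [8]].
Step i=4: Q has 4 at row 1, column 2; remove that cell from P, ejecting 6. So w(4) = 6. P is now [[1], [4], [8]].
Step i=3: Q has 3 at row 3, column 1; remove 8 from row 3 of P and reverse-bump: 8 enters row 2 and ejects 4; 4 enters row 1 and ejects 1. So w(3) = 1. P is now [[4], [8]].
Step i=2: Q has 2 at row 2, column 1; remove 8 from row 2 of P and reverse-bump: 8 enters row 1 and ejects 4. So w(2) = 4. P is now [[8]].
Step i=1: Q has 1 at row 1, column 1; remove that cell from P, ejecting 8. So w(1) = 8. P is now [].

So w = 8 4 1 6 7 3 2 5.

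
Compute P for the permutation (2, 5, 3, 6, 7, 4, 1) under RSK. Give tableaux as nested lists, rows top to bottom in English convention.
P = [[1, 3, 4, 7], [2, 6], [5]]

Insert 2: appended to row 1. P = [[2]].
Insert 5: appended to row 1. P = [[2, 5]].
Insert 3: 3 bumps 5 from row 1; 5 starts row 2. P = [[2, 3], [5]].
Insert 6: appended to row 1. P = [[2, 3, 6], [5]].
Insert 7: appended to row 1. P = [[2, 3, 6, 7], [5]].
Insert 4: 4 bumps 6 from row 1; 6 appends to row 2. P = [[2, 3, 4, 7], [5, 6]].
Insert 1: 1 bumps 2 from row 1; 2 bumps 5 from row 2; 5 starts row 3. P = [[1, 3, 4, 7], [2, 6], [5]].

So P = [[1, 3, 4, 7], [2, 6], [5]].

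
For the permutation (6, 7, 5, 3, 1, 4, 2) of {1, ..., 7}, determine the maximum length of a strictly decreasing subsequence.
4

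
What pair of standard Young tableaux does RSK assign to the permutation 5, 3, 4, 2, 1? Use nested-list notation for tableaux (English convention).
P = [[1, 4], [2], [3], [5]], Q = [[1, 3], [2], [4], [5]]

Insert each entry of the permutation into P by Schensted row insertion, recording in Q the position of each new cell.

Insert 5: appended to row 1. P = [[5]], Q = [[1]].
Insert 3: 3 bumps 5 from row 1; 5 starts row 2. P = [[3], [5]], Q = [[1], [2]].
Insert 4: appended to row 1. P = [[3, 4], [5]], Q = [[1, 3], [2]].
Insert 2: 2 bumps 3 from row 1; 3 bumps 5 from row 2; 5 starts row 3. P = [[2, 4], [3], [5]], Q = [[1, 3], [2], [4]].
Insert 1: 1 bumps 2 from row 1; 2 bumps 3 from row 2; 3 bumps 5 from row 3; 5 starts row 4. P = [[1, 4], [2], [3], [5]], Q = [[1, 3], [2], [4], [5]].

So P = [[1, 4], [2], [3], [5]], Q = [[1, 3], [2], [4], [5]].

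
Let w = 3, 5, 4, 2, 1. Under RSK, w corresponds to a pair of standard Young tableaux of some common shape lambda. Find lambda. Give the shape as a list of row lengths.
Row-insert each entry into an empty tableau.

After inserting 3: P = [[3]].
After inserting 5: P = [[3, 5]].
After inserting 4: P = [[3, 4], [5]].
After inserting 2: P = [[2, 4], [3], [5]].
After inserting 1: P = [[1, 4], [2], [3], [5]].

The final insertion tableau P = [[1, 4], [2], [3], [5]] has shape [2, 1, 1, 1].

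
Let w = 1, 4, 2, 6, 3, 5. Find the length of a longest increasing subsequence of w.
4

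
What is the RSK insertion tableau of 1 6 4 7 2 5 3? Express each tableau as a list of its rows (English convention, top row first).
Insert 1: appended to row 1. P = [[1]].
Insert 6: appended to row 1. P = [[1, 6]].
Insert 4: 4 bumps 6 from row 1; 6 starts row 2. P = [[1, 4], [6]].
Insert 7: appended to row 1. P = [[1, 4, 7], [6]].
Insert 2: 2 bumps 4 from row 1; 4 bumps 6 from row 2; 6 starts row 3. P = [[1, 2, 7], [4], [6]].
Insert 5: 5 bumps 7 from row 1; 7 appends to row 2. P = [[1, 2, 5], [4, 7], [6]].
Insert 3: 3 bumps 5 from row 1; 5 bumps 7 from row 2; 7 appends to row 3. P = [[1, 2, 3], [4, 5], [6, 7]].

So P = [[1, 2, 3], [4, 5], [6, 7]].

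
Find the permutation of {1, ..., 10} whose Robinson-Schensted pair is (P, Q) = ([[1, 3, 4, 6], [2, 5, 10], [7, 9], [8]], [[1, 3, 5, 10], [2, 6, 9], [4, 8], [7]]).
Reverse RSK: for i = n, n-1, ..., 1, locate i in Q, remove the corresponding corner cell from P, and reverse-bump its entry up through P; the value ejected from row 1 is w(i).

So w = 8 7 9 2 10 5 1 3 4 6.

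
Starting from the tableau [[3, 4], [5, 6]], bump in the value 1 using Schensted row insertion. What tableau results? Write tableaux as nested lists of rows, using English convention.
In row 1, 1 replaces 3 (the leftmost entry greater than 1); 3 is bumped to row 2. In row 2, 3 replaces 5 (the leftmost entry greater than 3); 5 is bumped to row 3. 5 starts a new row 3. The new tableau is [[1, 4], [3, 6], [5]].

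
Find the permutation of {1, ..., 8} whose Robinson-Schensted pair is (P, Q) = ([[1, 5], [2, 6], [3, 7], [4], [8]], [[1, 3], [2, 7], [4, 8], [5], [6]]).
8 4 7 3 2 1 6 5

Reverse RSK: for i = n, n-1, ..., 1, locate i in Q, remove the corresponding corner cell from P, and reverse-bump its entry up through P; the value ejected from row 1 is w(i).

So w = 8 4 7 3 2 1 6 5.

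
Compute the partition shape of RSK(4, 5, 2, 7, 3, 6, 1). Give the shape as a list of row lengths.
[3, 3, 1]

RSK row insertion gives P = [[1, 3, 6], [2, 5, 7], [4]], which has shape [3, 3, 1].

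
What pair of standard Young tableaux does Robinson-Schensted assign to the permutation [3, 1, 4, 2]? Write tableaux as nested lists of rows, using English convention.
P = [[1, 2], [3, 4]], Q = [[1, 3], [2, 4]]

Insert each entry of the permutation into P by Schensted row insertion, recording in Q the position of each new cell.

Insert 3: appended to row 1. P = [[3]], Q = [[1]].
Insert 1: 1 bumps 3 from row 1; 3 starts row 2. P = [[1], [3]], Q = [[1], [2]].
Insert 4: appended to row 1. P = [[1, 4], [3]], Q = [[1, 3], [2]].
Insert 2: 2 bumps 4 from row 1; 4 appends to row 2. P = [[1, 2], [3, 4]], Q = [[1, 3], [2, 4]].

So P = [[1, 2], [3, 4]], Q = [[1, 3], [2, 4]].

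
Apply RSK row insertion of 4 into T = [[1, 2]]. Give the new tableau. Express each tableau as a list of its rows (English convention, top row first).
[[1, 2, 4]]

4 is larger than every entry of row 1, so it is appended to row 1. The new tableau is [[1, 2, 4]].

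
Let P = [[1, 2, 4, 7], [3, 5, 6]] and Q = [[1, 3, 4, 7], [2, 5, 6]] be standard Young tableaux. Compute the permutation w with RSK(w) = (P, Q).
3 1 5 6 2 4 7

Reverse the RSK construction: for i from n down to 1, find the cell of Q containing i, remove the entry at that cell from P, and reverse-bump it up through P; the value ejected from row 1 is w(i).

Step i=7: Q has 7 at row 1, column 4; remove that cell from P, ejecting 7. So w(7) = 7. P is now [[1, 2, 4], [3, 5, 6]].
Step i=6: Q has 6 at row 2, column 3; remove 6 from row 2 of P and reverse-bump: 6 enters row 1 and ejects 4. So w(6) = 4. P is now [[1, 2, 6], [3, 5]].
Step i=5: Q has 5 at row 2, column 2; remove 5 from row 2 of P and reverse-bump: 5 enters row 1 and ejects 2. So w(5) = 2. P is now [[1, 5, 6], [3]].
Step i=4: Q has 4 at row 1, column 3; remove that cell from P, ejecting 6. So w(4) = 6. P is now [[1, 5], [3]].
Step i=3: Q has 3 at row 1, column 2; remove that cell from P, ejecting 5. So w(3) = 5. P is now [[1], [3]].
Step i=2: Q has 2 at row 2, column 1; remove 3 from row 2 of P and reverse-bump: 3 enters row 1 and ejects 1. So w(2) = 1. P is now [[3]].
Step i=1: Q has 1 at row 1, column 1; remove that cell from P, ejecting 3. So w(1) = 3. P is now [].

So w = 3 1 5 6 2 4 7.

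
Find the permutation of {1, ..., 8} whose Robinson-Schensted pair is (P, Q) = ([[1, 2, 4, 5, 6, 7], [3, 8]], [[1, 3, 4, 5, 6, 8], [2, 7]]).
3 1 2 4 5 8 6 7

Reverse the RSK construction: for i from n down to 1, find the cell of Q containing i, remove the entry at that cell from P, and reverse-bump it up through P; the value ejected from row 1 is w(i).

Step i=8: Q has 8 at row 1, column 6; remove that cell from P, ejecting 7. So w(8) = 7. P is now [[1, 2, 4, 5, 6], [3, 8]].
Step i=7: Q has 7 at row 2, column 2; remove 8 from row 2 of P and reverse-bump: 8 enters row 1 and ejects 6. So w(7) = 6. P is now [[1, 2, 4, 5, 8], [3]].
Step i=6: Q has 6 at row 1, column 5; remove that cell from P, ejecting 8. So w(6) = 8. P is now [[1, 2, 4, 5], [3]].
Step i=5: Q has 5 at row 1, column 4; remove that cell from P, ejecting 5. So w(5) = 5. P is now [[1, 2, 4], [3]].
Step i=4: Q has 4 at row 1, column 3; remove that cell from P, ejecting 4. So w(4) = 4. P is now [[1, 2], [3]].
Step i=3: Q has 3 at row 1, column 2; remove that cell from P, ejecting 2. So w(3) = 2. P is now [[1], [3]].
Step i=2: Q has 2 at row 2, column 1; remove 3 from row 2 of P and reverse-bump: 3 enters row 1 and ejects 1. So w(2) = 1. P is now [[3]].
Step i=1: Q has 1 at row 1, column 1; remove that cell from P, ejecting 3. So w(1) = 3. P is now [].

So w = 3 1 2 4 5 8 6 7.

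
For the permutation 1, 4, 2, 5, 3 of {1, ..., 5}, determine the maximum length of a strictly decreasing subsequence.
2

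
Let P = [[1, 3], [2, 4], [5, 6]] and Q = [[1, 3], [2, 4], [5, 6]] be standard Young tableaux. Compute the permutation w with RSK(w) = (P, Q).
Reverse RSK: for i = n, n-1, ..., 1, locate i in Q, remove the corresponding corner cell from P, and reverse-bump its entry up through P; the value ejected from row 1 is w(i).

So w = 5 2 6 4 1 3.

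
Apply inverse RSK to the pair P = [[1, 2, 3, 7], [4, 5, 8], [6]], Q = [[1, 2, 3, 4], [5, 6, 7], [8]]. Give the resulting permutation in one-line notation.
Reverse RSK: for i = n, n-1, ..., 1, locate i in Q, remove the corresponding corner cell from P, and reverse-bump its entry up through P; the value ejected from row 1 is w(i).

So w = 1 4 6 8 2 5 7 3.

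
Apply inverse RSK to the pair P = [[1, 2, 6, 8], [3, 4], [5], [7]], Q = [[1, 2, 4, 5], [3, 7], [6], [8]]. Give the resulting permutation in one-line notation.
Reverse the RSK construction: for i from n down to 1, find the cell of Q containing i, remove the entry at that cell from P, and reverse-bump it up through P; the value ejected from row 1 is w(i).

Step i=8: Q has 8 at row 4, column 1; remove 7 from row 4 of P and reverse-bump: 7 enters row 3 and ejects 5; 5 enters row 2 and ejects 4; 4 enters row 1 and ejects 2. So w(8) = 2. P is now [[1, 4, 6, 8], [3, 5], [7]].
Step i=7: Q has 7 at row 2, column 2; remove 5 from row 2 of P and reverse-bump: 5 enters row 1 and ejects 4. So w(7) = 4. P is now [[1, 5, 6, 8], [3], [7]].
Step i=6: Q has 6 at row 3, column 1; remove 7 from row 3 of P and reverse-bump: 7 enters row 2 and ejects 3; 3 enters row 1 and ejects 1. So w(6) = 1. P is now [[3, 5, 6, 8], [7]].
Step i=5: Q has 5 at row 1, column 4; remove that cell from P, ejecting 8. So w(5) = 8. P is now [[3, 5, 6], [7]].
Step i=4: Q has 4 at row 1, column 3; remove that cell from P, ejecting 6. So w(4) = 6. P is now [[3, 5], [7]].
Step i=3: Q has 3 at row 2, column 1; remove 7 from row 2 of P and reverse-bump: 7 enters row 1 and ejects 5. So w(3) = 5. P is now [[3, 7]].
Step i=2: Q has 2 at row 1, column 2; remove that cell from P, ejecting 7. So w(2) = 7. P is now [[3]].
Step i=1: Q has 1 at row 1, column 1; remove that cell from P, ejecting 3. So w(1) = 3. P is now [].

So w = 3 7 5 6 8 1 4 2.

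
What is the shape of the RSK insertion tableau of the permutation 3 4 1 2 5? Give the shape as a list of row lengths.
Row-insert each entry into an empty tableau.

After inserting 3: P = [[3]].
After inserting 4: P = [[3, 4]].
After inserting 1: P = [[1, 4], [3]].
After inserting 2: P = [[1, 2], [3, 4]].
After inserting 5: P = [[1, 2, 5], [3, 4]].

The final insertion tableau P = [[1, 2, 5], [3, 4]] has shape [3, 2].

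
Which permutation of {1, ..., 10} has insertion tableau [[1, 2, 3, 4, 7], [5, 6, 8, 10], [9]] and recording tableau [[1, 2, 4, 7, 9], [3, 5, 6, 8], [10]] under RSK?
5 6 1 9 2 3 10 4 8 7

Reverse the RSK construction: for i from n down to 1, find the cell of Q containing i, remove the entry at that cell from P, and reverse-bump it up through P; the value ejected from row 1 is w(i).

Step i=10: Q has 10 at row 3, column 1; remove 9 from row 3 of P and reverse-bump: 9 enters row 2 and ejects 8; 8 enters row 1 and ejects 7. So w(10) = 7. P is now [[1, 2, 3, 4, 8], [5, 6, 9, 10]].
Step i=9: Q has 9 at row 1, column 5; remove that cell from P, ejecting 8. So w(9) = 8. P is now [[1, 2, 3, 4], [5, 6, 9, 10]].
Step i=8: Q has 8 at row 2, column 4; remove 10 from row 2 of P and reverse-bump: 10 enters row 1 and ejects 4. So w(8) = 4. P is now [[1, 2, 3, 10], [5, 6, 9]].
Step i=7: Q has 7 at row 1, column 4; remove that cell from P, ejecting 10. So w(7) = 10. P is now [[1, 2, 3], [5, 6, 9]].
Step i=6: Q has 6 at row 2, column 3; remove 9 from row 2 of P and reverse-bump: 9 enters row 1 and ejects 3. So w(6) = 3. P is now [[1, 2, 9], [5, 6]].
Step i=5: Q has 5 at row 2, column 2; remove 6 from row 2 of P and reverse-bump: 6 enters row 1 and ejects 2. So w(5) = 2. P is now [[1, 6, 9], [5]].
Step i=4: Q has 4 at row 1, column 3; remove that cell from P, ejecting 9. So w(4) = 9. P is now [[1, 6], [5]].
Step i=3: Q has 3 at row 2, column 1; remove 5 from row 2 of P and reverse-bump: 5 enters row 1 and ejects 1. So w(3) = 1. P is now [[5, 6]].
Step i=2: Q has 2 at row 1, column 2; remove that cell from P, ejecting 6. So w(2) = 6. P is now [[5]].
Step i=1: Q has 1 at row 1, column 1; remove that cell from P, ejecting 5. So w(1) = 5. P is now [].

So w = 5 6 1 9 2 3 10 4 8 7.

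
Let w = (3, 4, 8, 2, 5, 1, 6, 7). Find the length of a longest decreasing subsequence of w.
3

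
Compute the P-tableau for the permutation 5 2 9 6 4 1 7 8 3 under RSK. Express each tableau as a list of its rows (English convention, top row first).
P = [[1, 3, 7, 8], [2, 4], [5, 6], [9]]

Insert 5: appended to row 1. P = [[5]].
Insert 2: 2 bumps 5 from row 1; 5 starts row 2. P = [[2], [5]].
Insert 9: appended to row 1. P = [[2, 9], [5]].
Insert 6: 6 bumps 9 from row 1; 9 appends to row 2. P = [[2, 6], [5, 9]].
Insert 4: 4 bumps 6 from row 1; 6 bumps 9 from row 2; 9 starts row 3. P = [[2, 4], [5, 6], [9]].
Insert 1: 1 bumps 2 from row 1; 2 bumps 5 from row 2; 5 bumps 9 from row 3; 9 starts row 4. P = [[1, 4], [2, 6], [5], [9]].
Insert 7: appended to row 1. P = [[1, 4, 7], [2, 6], [5], [9]].
Insert 8: appended to row 1. P = [[1, 4, 7, 8], [2, 6], [5], [9]].
Insert 3: 3 bumps 4 from row 1; 4 bumps 6 from row 2; 6 appends to row 3. P = [[1, 3, 7, 8], [2, 4], [5, 6], [9]].

So P = [[1, 3, 7, 8], [2, 4], [5, 6], [9]].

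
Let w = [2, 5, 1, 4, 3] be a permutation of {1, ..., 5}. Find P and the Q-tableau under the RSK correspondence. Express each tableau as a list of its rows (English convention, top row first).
Insert each entry of the permutation into P by Schensted row insertion, recording in Q the position of each new cell.

Insert 2: appended to row 1. P = [[2]], Q = [[1]].
Insert 5: appended to row 1. P = [[2, 5]], Q = [[1, 2]].
Insert 1: 1 bumps 2 from row 1; 2 starts row 2. P = [[1, 5], [2]], Q = [[1, 2], [3]].
Insert 4: 4 bumps 5 from row 1; 5 appends to row 2. P = [[1, 4], [2, 5]], Q = [[1, 2], [3, 4]].
Insert 3: 3 bumps 4 from row 1; 4 bumps 5 from row 2; 5 starts row 3. P = [[1, 3], [2, 4], [5]], Q = [[1, 2], [3, 4], [5]].

So P = [[1, 3], [2, 4], [5]], Q = [[1, 2], [3, 4], [5]].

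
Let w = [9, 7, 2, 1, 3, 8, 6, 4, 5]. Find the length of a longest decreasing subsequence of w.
4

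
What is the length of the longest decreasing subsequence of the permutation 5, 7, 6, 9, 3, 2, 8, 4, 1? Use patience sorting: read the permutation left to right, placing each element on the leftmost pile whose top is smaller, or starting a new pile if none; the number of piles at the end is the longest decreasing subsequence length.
5

5: new pile. tops = [5]
7: onto pile 1 (replacing 5). tops = [7]
6: new pile. tops = [7, 6]
9: onto pile 1 (replacing 7). tops = [9, 6]
3: new pile. tops = [9, 6, 3]
2: new pile. tops = [9, 6, 3, 2]
8: onto pile 2 (replacing 6). tops = [9, 8, 3, 2]
4: onto pile 3 (replacing 3). tops = [9, 8, 4, 2]
1: new pile. tops = [9, 8, 4, 2, 1]

5 piles, so the longest decreasing subsequence has length 5.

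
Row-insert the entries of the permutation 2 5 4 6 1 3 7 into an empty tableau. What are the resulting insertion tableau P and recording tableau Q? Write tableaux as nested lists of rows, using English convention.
P = [[1, 3, 6, 7], [2, 4], [5]], Q = [[1, 2, 4, 7], [3, 6], [5]]

Insert each entry of the permutation into P by Schensted row insertion, recording in Q the position of each new cell.

Insert 2: appended to row 1. P = [[2]].
Insert 5: appended to row 1. P = [[2, 5]].
Insert 4: 4 bumps 5 from row 1; 5 starts row 2. P = [[2, 4], [5]].
Insert 6: appended to row 1. P = [[2, 4, 6], [5]].
Insert 1: 1 bumps 2 from row 1; 2 bumps 5 from row 2; 5 starts row 3. P = [[1, 4, 6], [2], [5]].
Insert 3: 3 bumps 4 from row 1; 4 appends to row 2. P = [[1, 3, 6], [2, 4], [5]].
Insert 7: appended to row 1. P = [[1, 3, 6, 7], [2, 4], [5]].

So P = [[1, 3, 6, 7], [2, 4], [5]], Q = [[1, 2, 4, 7], [3, 6], [5]].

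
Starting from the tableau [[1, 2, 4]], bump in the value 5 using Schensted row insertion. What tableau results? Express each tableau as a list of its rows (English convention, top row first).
5 is larger than every entry of row 1, so it is appended to row 1. The new tableau is [[1, 2, 4, 5]].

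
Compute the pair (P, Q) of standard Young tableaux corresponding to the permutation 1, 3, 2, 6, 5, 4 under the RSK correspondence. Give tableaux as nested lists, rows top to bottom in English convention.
P = [[1, 2, 4], [3, 5], [6]], Q = [[1, 2, 4], [3, 5], [6]]

Insert each entry of the permutation into P by Schensted row insertion, recording in Q the position of each new cell.

Insert 1: appended to row 1. P = [[1]].
Insert 3: appended to row 1. P = [[1, 3]].
Insert 2: 2 bumps 3 from row 1; 3 starts row 2. P = [[1, 2], [3]].
Insert 6: appended to row 1. P = [[1, 2, 6], [3]].
Insert 5: 5 bumps 6 from row 1; 6 appends to row 2. P = [[1, 2, 5], [3, 6]].
Insert 4: 4 bumps 5 from row 1; 5 bumps 6 from row 2; 6 starts row 3. P = [[1, 2, 4], [3, 5], [6]].

So P = [[1, 2, 4], [3, 5], [6]], Q = [[1, 2, 4], [3, 5], [6]].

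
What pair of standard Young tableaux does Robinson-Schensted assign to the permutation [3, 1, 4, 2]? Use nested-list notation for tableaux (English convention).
Insert each entry of the permutation into P by Schensted row insertion, recording in Q the position of each new cell.

Insert 3: appended to row 1. P = [[3]], Q = [[1]].
Insert 1: 1 bumps 3 from row 1; 3 starts row 2. P = [[1], [3]], Q = [[1], [2]].
Insert 4: appended to row 1. P = [[1, 4], [3]], Q = [[1, 3], [2]].
Insert 2: 2 bumps 4 from row 1; 4 appends to row 2. P = [[1, 2], [3, 4]], Q = [[1, 3], [2, 4]].

So P = [[1, 2], [3, 4]], Q = [[1, 3], [2, 4]].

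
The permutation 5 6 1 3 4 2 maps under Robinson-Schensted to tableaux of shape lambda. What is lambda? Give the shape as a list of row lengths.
[3, 2, 1]

Row-insert each entry into an empty tableau.

After inserting 5: P = [[5]].
After inserting 6: P = [[5, 6]].
After inserting 1: P = [[1, 6], [5]].
After inserting 3: P = [[1, 3], [5, 6]].
After inserting 4: P = [[1, 3, 4], [5, 6]].
After inserting 2: P = [[1, 2, 4], [3, 6], [5]].

The final insertion tableau P = [[1, 2, 4], [3, 6], [5]] has shape [3, 2, 1].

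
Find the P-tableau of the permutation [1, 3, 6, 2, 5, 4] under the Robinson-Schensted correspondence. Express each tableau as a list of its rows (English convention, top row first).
After inserting 1: P = [[1]].
After inserting 3: P = [[1, 3]].
After inserting 6: P = [[1, 3, 6]].
After inserting 2: P = [[1, 2, 6], [3]].
After inserting 5: P = [[1, 2, 5], [3, 6]].
After inserting 4: P = [[1, 2, 4], [3, 5], [6]].

So P = [[1, 2, 4], [3, 5], [6]].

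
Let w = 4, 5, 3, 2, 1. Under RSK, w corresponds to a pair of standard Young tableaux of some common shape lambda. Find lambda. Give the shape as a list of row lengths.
[2, 1, 1, 1]

Row-insert each entry into an empty tableau.

After inserting 4: P = [[4]].
After inserting 5: P = [[4, 5]].
After inserting 3: P = [[3, 5], [4]].
After inserting 2: P = [[2, 5], [3], [4]].
After inserting 1: P = [[1, 5], [2], [3], [4]].

The final insertion tableau P = [[1, 5], [2], [3], [4]] has shape [2, 1, 1, 1].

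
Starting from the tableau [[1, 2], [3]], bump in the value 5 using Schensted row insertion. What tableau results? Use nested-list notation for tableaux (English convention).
[[1, 2, 5], [3]]

5 is larger than every entry of row 1, so it is appended to row 1. The new tableau is [[1, 2, 5], [3]].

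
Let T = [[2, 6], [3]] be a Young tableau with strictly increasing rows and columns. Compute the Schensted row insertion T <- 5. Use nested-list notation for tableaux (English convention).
[[2, 5], [3, 6]]

In row 1, 5 replaces 6 (the leftmost entry greater than 5); 6 is bumped to row 2. 6 is appended to row 2. The new tableau is [[2, 5], [3, 6]].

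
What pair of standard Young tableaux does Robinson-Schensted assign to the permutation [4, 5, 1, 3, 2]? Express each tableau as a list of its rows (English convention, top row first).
Insert each entry of the permutation into P by Schensted row insertion, recording in Q the position of each new cell.

Insert 4: appended to row 1. P = [[4]].
Insert 5: appended to row 1. P = [[4, 5]].
Insert 1: 1 bumps 4 from row 1; 4 starts row 2. P = [[1, 5], [4]].
Insert 3: 3 bumps 5 from row 1; 5 appends to row 2. P = [[1, 3], [4, 5]].
Insert 2: 2 bumps 3 from row 1; 3 bumps 4 from row 2; 4 starts row 3. P = [[1, 2], [3, 5], [4]].

So P = [[1, 2], [3, 5], [4]], Q = [[1, 2], [3, 4], [5]].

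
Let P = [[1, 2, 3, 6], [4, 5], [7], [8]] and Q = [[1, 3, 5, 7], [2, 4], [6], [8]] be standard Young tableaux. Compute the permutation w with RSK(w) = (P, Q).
4 1 8 2 7 5 6 3

Reverse the RSK construction: for i from n down to 1, find the cell of Q containing i, remove the entry at that cell from P, and reverse-bump it up through P; the value ejected from row 1 is w(i).

Step i=8: Q has 8 at row 4, column 1; remove 8 from row 4 of P and reverse-bump: 8 enters row 3 and ejects 7; 7 enters row 2 and ejects 5; 5 enters row 1 and ejects 3. So w(8) = 3. P is now [[1, 2, 5, 6], [4, 7], [8]].
Step i=7: Q has 7 at row 1, column 4; remove that cell from P, ejecting 6. So w(7) = 6. P is now [[1, 2, 5], [4, 7], [8]].
Step i=6: Q has 6 at row 3, column 1; remove 8 from row 3 of P and reverse-bump: 8 enters row 2 and ejects 7; 7 enters row 1 and ejects 5. So w(6) = 5. P is now [[1, 2, 7], [4, 8]].
Step i=5: Q has 5 at row 1, column 3; remove that cell from P, ejecting 7. So w(5) = 7. P is now [[1, 2], [4, 8]].
Step i=4: Q has 4 at row 2, column 2; remove 8 from row 2 of P and reverse-bump: 8 enters row 1 and ejects 2. So w(4) = 2. P is now [[1, 8], [4]].
Step i=3: Q has 3 at row 1, column 2; remove that cell from P, ejecting 8. So w(3) = 8. P is now [[1], [4]].
Step i=2: Q has 2 at row 2, column 1; remove 4 from row 2 of P and reverse-bump: 4 enters row 1 and ejects 1. So w(2) = 1. P is now [[4]].
Step i=1: Q has 1 at row 1, column 1; remove that cell from P, ejecting 4. So w(1) = 4. P is now [].

So w = 4 1 8 2 7 5 6 3.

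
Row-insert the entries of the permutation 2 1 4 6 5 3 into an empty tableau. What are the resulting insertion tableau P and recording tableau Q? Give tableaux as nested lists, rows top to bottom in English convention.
Insert each entry of the permutation into P by Schensted row insertion, recording in Q the position of each new cell.

Insert 2: appended to row 1. P = [[2]], Q = [[1]].
Insert 1: 1 bumps 2 from row 1; 2 starts row 2. P = [[1], [2]], Q = [[1], [2]].
Insert 4: appended to row 1. P = [[1, 4], [2]], Q = [[1, 3], [2]].
Insert 6: appended to row 1. P = [[1, 4, 6], [2]], Q = [[1, 3, 4], [2]].
Insert 5: 5 bumps 6 from row 1; 6 appends to row 2. P = [[1, 4, 5], [2, 6]], Q = [[1, 3, 4], [2, 5]].
Insert 3: 3 bumps 4 from row 1; 4 bumps 6 from row 2; 6 starts row 3. P = [[1, 3, 5], [2, 4], [6]], Q = [[1, 3, 4], [2, 5], [6]].

So P = [[1, 3, 5], [2, 4], [6]], Q = [[1, 3, 4], [2, 5], [6]].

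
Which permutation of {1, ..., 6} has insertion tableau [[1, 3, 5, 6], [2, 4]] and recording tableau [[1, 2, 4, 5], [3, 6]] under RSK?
2 4 1 5 6 3

Reverse the RSK construction: for i from n down to 1, find the cell of Q containing i, remove the entry at that cell from P, and reverse-bump it up through P; the value ejected from row 1 is w(i).

Step i=6: Q has 6 at row 2, column 2; remove 4 from row 2 of P and reverse-bump: 4 enters row 1 and ejects 3. So w(6) = 3. P is now [[1, 4, 5, 6], [2]].
Step i=5: Q has 5 at row 1, column 4; remove that cell from P, ejecting 6. So w(5) = 6. P is now [[1, 4, 5], [2]].
Step i=4: Q has 4 at row 1, column 3; remove that cell from P, ejecting 5. So w(4) = 5. P is now [[1, 4], [2]].
Step i=3: Q has 3 at row 2, column 1; remove 2 from row 2 of P and reverse-bump: 2 enters row 1 and ejects 1. So w(3) = 1. P is now [[2, 4]].
Step i=2: Q has 2 at row 1, column 2; remove that cell from P, ejecting 4. So w(2) = 4. P is now [[2]].
Step i=1: Q has 1 at row 1, column 1; remove that cell from P, ejecting 2. So w(1) = 2. P is now [].

So w = 2 4 1 5 6 3.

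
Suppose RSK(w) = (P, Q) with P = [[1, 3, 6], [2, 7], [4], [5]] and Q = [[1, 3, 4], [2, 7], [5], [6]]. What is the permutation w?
5 2 4 7 3 1 6

Reverse RSK: for i = n, n-1, ..., 1, locate i in Q, remove the corresponding corner cell from P, and reverse-bump its entry up through P; the value ejected from row 1 is w(i).

So w = 5 2 4 7 3 1 6.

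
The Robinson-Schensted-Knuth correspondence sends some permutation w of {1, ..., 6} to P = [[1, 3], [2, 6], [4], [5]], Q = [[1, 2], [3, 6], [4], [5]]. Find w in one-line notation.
5 6 4 2 1 3

Reverse RSK: for i = n, n-1, ..., 1, locate i in Q, remove the corresponding corner cell from P, and reverse-bump its entry up through P; the value ejected from row 1 is w(i).

So w = 5 6 4 2 1 3.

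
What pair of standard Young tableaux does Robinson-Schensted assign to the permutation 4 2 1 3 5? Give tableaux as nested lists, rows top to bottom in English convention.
Insert each entry of the permutation into P by Schensted row insertion, recording in Q the position of each new cell.

Insert 4: appended to row 1. P = [[4]].
Insert 2: 2 bumps 4 from row 1; 4 starts row 2. P = [[2], [4]].
Insert 1: 1 bumps 2 from row 1; 2 bumps 4 from row 2; 4 starts row 3. P = [[1], [2], [4]].
Insert 3: appended to row 1. P = [[1, 3], [2], [4]].
Insert 5: appended to row 1. P = [[1, 3, 5], [2], [4]].

So P = [[1, 3, 5], [2], [4]], Q = [[1, 4, 5], [2], [3]].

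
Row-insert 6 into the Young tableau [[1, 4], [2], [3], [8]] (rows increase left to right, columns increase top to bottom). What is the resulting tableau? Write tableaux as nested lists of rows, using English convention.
6 is larger than every entry of row 1, so it is appended to row 1. The new tableau is [[1, 4, 6], [2], [3], [8]].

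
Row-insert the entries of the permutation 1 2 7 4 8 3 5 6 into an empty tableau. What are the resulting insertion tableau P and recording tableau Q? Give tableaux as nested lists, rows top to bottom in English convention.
P = [[1, 2, 3, 5, 6], [4, 8], [7]], Q = [[1, 2, 3, 5, 8], [4, 7], [6]]

Insert each entry of the permutation into P by Schensted row insertion, recording in Q the position of each new cell.

Insert 1: appended to row 1. P = [[1]].
Insert 2: appended to row 1. P = [[1, 2]].
Insert 7: appended to row 1. P = [[1, 2, 7]].
Insert 4: 4 bumps 7 from row 1; 7 starts row 2. P = [[1, 2, 4], [7]].
Insert 8: appended to row 1. P = [[1, 2, 4, 8], [7]].
Insert 3: 3 bumps 4 from row 1; 4 bumps 7 from row 2; 7 starts row 3. P = [[1, 2, 3, 8], [4], [7]].
Insert 5: 5 bumps 8 from row 1; 8 appends to row 2. P = [[1, 2, 3, 5], [4, 8], [7]].
Insert 6: appended to row 1. P = [[1, 2, 3, 5, 6], [4, 8], [7]].

So P = [[1, 2, 3, 5, 6], [4, 8], [7]], Q = [[1, 2, 3, 5, 8], [4, 7], [6]].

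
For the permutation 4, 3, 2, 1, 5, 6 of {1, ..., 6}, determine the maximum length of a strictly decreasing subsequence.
4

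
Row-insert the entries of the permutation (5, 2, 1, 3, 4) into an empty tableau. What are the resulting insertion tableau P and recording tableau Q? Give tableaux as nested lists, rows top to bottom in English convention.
Insert each entry of the permutation into P by Schensted row insertion, recording in Q the position of each new cell.

Insert 5: appended to row 1. P = [[5]], Q = [[1]].
Insert 2: 2 bumps 5 from row 1; 5 starts row 2. P = [[2], [5]], Q = [[1], [2]].
Insert 1: 1 bumps 2 from row 1; 2 bumps 5 from row 2; 5 starts row 3. P = [[1], [2], [5]], Q = [[1], [2], [3]].
Insert 3: appended to row 1. P = [[1, 3], [2], [5]], Q = [[1, 4], [2], [3]].
Insert 4: appended to row 1. P = [[1, 3, 4], [2], [5]], Q = [[1, 4, 5], [2], [3]].

So P = [[1, 3, 4], [2], [5]], Q = [[1, 4, 5], [2], [3]].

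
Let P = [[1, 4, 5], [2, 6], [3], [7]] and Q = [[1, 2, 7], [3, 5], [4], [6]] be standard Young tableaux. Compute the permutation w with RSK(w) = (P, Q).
Reverse the RSK construction: for i from n down to 1, find the cell of Q containing i, remove the entry at that cell from P, and reverse-bump it up through P; the value ejected from row 1 is w(i).

Step i=7: Q has 7 at row 1, column 3; remove that cell from P, ejecting 5. So w(7) = 5. P is now [[1, 4], [2, 6], [3], [7]].
Step i=6: Q has 6 at row 4, column 1; remove 7 from row 4 of P and reverse-bump: 7 enters row 3 and ejects 3; 3 enters row 2 and ejects 2; 2 enters row 1 and ejects 1. So w(6) = 1. P is now [[2, 4], [3, 6], [7]].
Step i=5: Q has 5 at row 2, column 2; remove 6 from row 2 of P and reverse-bump: 6 enters row 1 and ejects 4. So w(5) = 4. P is now [[2, 6], [3], [7]].
Step i=4: Q has 4 at row 3, column 1; remove 7 from row 3 of P and reverse-bump: 7 enters row 2 and ejects 3; 3 enters row 1 and ejects 2. So w(4) = 2. P is now [[3, 6], [7]].
Step i=3: Q has 3 at row 2, column 1; remove 7 from row 2 of P and reverse-bump: 7 enters row 1 and ejects 6. So w(3) = 6. P is now [[3, 7]].
Step i=2: Q has 2 at row 1, column 2; remove that cell from P, ejecting 7. So w(2) = 7. P is now [[3]].
Step i=1: Q has 1 at row 1, column 1; remove that cell from P, ejecting 3. So w(1) = 3. P is now [].

So w = 3 7 6 2 4 1 5.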